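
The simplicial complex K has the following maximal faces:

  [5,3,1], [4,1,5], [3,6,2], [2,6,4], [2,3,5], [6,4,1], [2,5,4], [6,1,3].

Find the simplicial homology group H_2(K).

H_2 = Z.

We work with the vertex ordering 1 < 2 < 3 < 4 < 5 < 6. The simplices of K, each written with vertices in increasing order, are:

  0-simplices (6): [1], [2], [3], [4], [5], [6]
  1-simplices (12): [1,3], [1,4], [1,5], [1,6], [2,3], [2,4], [2,5], [2,6], [3,5], [3,6], [4,5], [4,6]
  2-simplices (8): [1,3,5], [1,3,6], [1,4,5], [1,4,6], [2,3,5], [2,3,6], [2,4,5], [2,4,6]

giving chain groups C_0 ≅ Z^6, C_1 ≅ Z^12, C_2 ≅ Z^8.

Boundary ∂_1: C_1 → C_0 is given by ∂[p,q] = [q] − [p]. For instance
  ∂[1,5] = [5] − [1].
As a 6×12 matrix over Z this has rank 5, with invariant factors (1,1,1,1,1).

∂_2: C_2 → C_1 maps a triangle to the signed sum of its edges. For instance
  ∂[2,3,6] = [3,6] − [2,6] + [2,3],
  ∂[2,4,6] = [4,6] − [2,6] + [2,4].
This gives a 12×8 integer matrix of rank 7; reducing to Smith normal form yields diagonal entries (1,1,1,1,1,1,1).

Reading off H_k = ker ∂_k / im ∂_{k+1}:

  H_2: rank ker ∂_2 − rank ∂_3 = (8 − 7) − 0 = 1, and there is no ∂_3, so H_2 ≅ Z.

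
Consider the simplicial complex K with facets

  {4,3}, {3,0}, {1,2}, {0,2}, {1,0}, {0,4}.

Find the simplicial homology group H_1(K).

K has 5 vertices, 6 edges.
rank ∂_1 = 4, rank ∂_2 = 0 ⇒ b_1 = 6 − 4 − 0 = 2. So H_1 = Z^2.

H_1 = Z^2.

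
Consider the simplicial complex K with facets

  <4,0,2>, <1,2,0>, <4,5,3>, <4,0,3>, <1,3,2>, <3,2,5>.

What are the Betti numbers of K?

b_0 = 1, b_1 = 1, b_2 = 0.

K has 6 vertices, 12 edges, 6 triangles.
rank ∂_0 = 0, rank ∂_1 = 5 ⇒ b_0 = 6 − 0 − 5 = 1; all invariant factors of ∂_1 are 1 so no torsion. So H_0 = Z.
rank ∂_1 = 5, rank ∂_2 = 6 ⇒ b_1 = 12 − 5 − 6 = 1; all invariant factors of ∂_2 are 1 so no torsion. So H_1 = Z.
rank ∂_2 = 6, rank ∂_3 = 0 ⇒ b_2 = 6 − 6 − 0 = 0. So H_2 = 0.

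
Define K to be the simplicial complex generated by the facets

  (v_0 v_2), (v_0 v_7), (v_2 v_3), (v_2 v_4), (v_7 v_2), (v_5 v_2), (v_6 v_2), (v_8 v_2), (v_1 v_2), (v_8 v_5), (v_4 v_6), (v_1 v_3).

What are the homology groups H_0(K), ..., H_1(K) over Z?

H_0 = Z,  H_1 = Z^4.

K has 9 vertices, 12 edges.
rank ∂_0 = 0, rank ∂_1 = 8 ⇒ b_0 = 9 − 0 − 8 = 1; all invariant factors of ∂_1 are 1 so no torsion. So H_0 = Z.
rank ∂_1 = 8, rank ∂_2 = 0 ⇒ b_1 = 12 − 8 − 0 = 4. So H_1 = Z^4.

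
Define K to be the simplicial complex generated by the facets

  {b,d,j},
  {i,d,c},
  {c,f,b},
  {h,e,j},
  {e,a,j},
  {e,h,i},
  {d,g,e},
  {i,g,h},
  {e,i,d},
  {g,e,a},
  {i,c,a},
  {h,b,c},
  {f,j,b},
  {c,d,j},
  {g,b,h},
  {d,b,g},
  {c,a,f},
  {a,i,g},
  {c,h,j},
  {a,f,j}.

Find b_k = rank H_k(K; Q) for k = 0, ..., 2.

Fix the vertex order a < b < c < d < e < f < g < h < i < j and write every simplex with vertices in increasing order. Then dim K = 2 and the simplices of K are:

  0-simplices (10): a, b, c, d, e, f, g, h, i, j
  1-simplices (30): ac, ae, af, ag, ai, aj, bc, bd, bf, bg, bh, bj, cd, cf, ch, ci, cj, de, dg, di, dj, eg, eh, ei, ej, fj, gh, gi, hi, hj
  2-simplices (20): acf, aci, aeg, aej, afj, agi, bcf, bch, bdg, bdj, bfj, bgh, cdi, cdj, chj, deg, dei, ehi, ehj, ghi

Hence C_0 ≅ Z^10, C_1 ≅ Z^30, C_2 ≅ Z^20.

∂_1: C_1 → C_0 maps an edge to its endpoints' difference, ∂[p,q] = q − p.
The resulting 10×30 matrix has rank 9, and its Smith normal form has invariant factors (1,1,1,1,1,1,1,1,1).

Boundary ∂_2: C_2 → C_1 sends each 2-simplex [p,q,r] to [q,r] − [p,r] + [p,q]. For instance
  ∂agi = gi − ai + ag,
  ∂bdg = dg − bg + bd.
The 30×20 boundary matrix has rank 20 and Smith normal form diag(1,1,1,1,1,1,1,1,1,1,1,1,1,1,1,1,1,1,1,2).

From H_k ≅ ker(∂_k) / im(∂_{k+1}) we obtain:

  H_0: rank C_0 − rank ∂_1 = 10 − 9 = 1, and the invariant factors of ∂_1 are all 1, so H_0 ≅ Z.
  H_1: rank ker ∂_1 − rank ∂_2 = (30 − 9) − 20 = 1, and ∂_2 has invariant factor 2 > 1, so H_1 ≅ Z ⊕ Z_2.
  H_2: rank ker ∂_2 − rank ∂_3 = (20 − 20) − 0 = 0, and there is no ∂_3, so H_2 ≅ 0.

As a check, the Euler characteristic is 10 − 30 + 20 = 0, which agrees with 1 − 1 + 0 = 0.

Hence the Betti numbers are b_0 = 1, b_1 = 1, b_2 = 0.

b_0 = 1, b_1 = 1, b_2 = 0.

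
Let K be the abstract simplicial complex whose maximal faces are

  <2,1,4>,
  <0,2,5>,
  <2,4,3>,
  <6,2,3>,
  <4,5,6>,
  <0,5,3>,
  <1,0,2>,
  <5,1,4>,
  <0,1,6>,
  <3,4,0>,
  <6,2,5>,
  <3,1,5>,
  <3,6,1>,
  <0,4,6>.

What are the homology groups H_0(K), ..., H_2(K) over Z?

Fix the vertex order 0 < 1 < 2 < 3 < 4 < 5 < 6 and write every simplex with vertices in increasing order. Then dim K = 2 and the simplices of K are:

  0-simplices (7): [0], [1], [2], [3], [4], [5], [6]
  1-simplices (21): [0,1], [0,2], [0,3], [0,4], [0,5], [0,6], [1,2], [1,3], [1,4], [1,5], [1,6], [2,3], [2,4], [2,5], [2,6], [3,4], [3,5], [3,6], [4,5], [4,6], [5,6]
  2-simplices (14): [0,1,2], [0,1,6], [0,2,5], [0,3,4], [0,3,5], [0,4,6], [1,2,4], [1,3,5], [1,3,6], [1,4,5], [2,3,4], [2,3,6], [2,5,6], [4,5,6]

Hence C_0 ≅ Z^7, C_1 ≅ Z^21, C_2 ≅ Z^14.

Boundary ∂_1: C_1 → C_0 maps an edge to its endpoints' difference, ∂[p,q] = q − p.
As a 7×21 matrix over Z this has rank 6, with invariant factors (1,1,1,1,1,1).

∂_2: C_2 → C_1 sends each 2-simplex [p,q,r] to [q,r] − [p,r] + [p,q]. For instance
  ∂[2,3,4] = [3,4] − [2,4] + [2,3],
  ∂[2,5,6] = [5,6] − [2,6] + [2,5].
As a 21×14 matrix over Z this has rank 13, with invariant factors (1,1,1,1,1,1,1,1,1,1,1,1,1).

Computing H_k = (kernel of ∂_k) / (image of ∂_{k+1}):

  H_0: rank C_0 − rank ∂_1 = 7 − 6 = 1, and the invariant factors of ∂_1 are all 1, so H_0 = Z.
  H_1: rank ker ∂_1 − rank ∂_2 = (21 − 6) − 13 = 2, and the invariant factors of ∂_2 are all 1, so H_1 = Z^2.
  H_2: rank ker ∂_2 − rank ∂_3 = (14 − 13) − 0 = 1, and there is no ∂_3, so H_2 = Z.

As a check, the Euler characteristic is 7 − 21 + 14 = 0, which agrees with 1 − 2 + 1 = 0.
(K is a triangulation of the torus T^2.)

H_0 = Z,  H_1 = Z^2,  H_2 = Z.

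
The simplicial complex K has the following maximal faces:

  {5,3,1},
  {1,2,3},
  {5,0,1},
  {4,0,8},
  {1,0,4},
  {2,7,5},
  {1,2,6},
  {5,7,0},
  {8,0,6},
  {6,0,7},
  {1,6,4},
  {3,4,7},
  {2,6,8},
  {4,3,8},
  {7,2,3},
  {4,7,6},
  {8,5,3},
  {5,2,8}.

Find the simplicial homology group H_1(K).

We work with the vertex ordering 0 < 1 < 2 < 3 < 4 < 5 < 6 < 7 < 8. The simplices of K, each written with vertices in increasing order, are:

  0-simplices (9): [0], [1], [2], [3], [4], [5], [6], [7], [8]
  1-simplices (27): (27 of them)
  2-simplices (18): [0,1,4], [0,1,5], [0,4,8], [0,5,7], [0,6,7], [0,6,8], [1,2,3], [1,2,6], [1,3,5], [1,4,6], [2,3,7], [2,5,7], [2,5,8], [2,6,8], [3,4,7], [3,4,8], [3,5,8], [4,6,7]

Hence C_0 ≅ Z^9, C_1 ≅ Z^27, C_2 ≅ Z^18.

The boundary map ∂_1: C_1 → C_0 is given by ∂[p,q] = [q] − [p].
The resulting 9×27 matrix has rank 8, and its Smith normal form has invariant factors (1,1,1,1,1,1,1,1).

The boundary map ∂_2: C_2 → C_1 sends each 2-simplex [p,q,r] to [q,r] − [p,r] + [p,q]. For instance
  ∂[2,3,7] = [3,7] − [2,7] + [2,3],
  ∂[0,1,5] = [1,5] − [0,5] + [0,1].
The 27×18 boundary matrix has rank 18 and Smith normal form diag(1,1,1,1,1,1,1,1,1,1,1,1,1,1,1,1,1,2).

Now H_k = ker ∂_k / im ∂_{k+1}, so:

  H_1: rank ker ∂_1 − rank ∂_2 = (27 − 8) − 18 = 1, and ∂_2 has invariant factor 2 > 1, so H_1 ≅ Z ⊕ Z/2Z.

H_1 ≅ Z ⊕ Z/2Z.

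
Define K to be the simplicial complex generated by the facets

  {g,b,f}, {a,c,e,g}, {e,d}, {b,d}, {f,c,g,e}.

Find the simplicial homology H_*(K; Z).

H_0 = Z,  H_1 = Z,  H_2 = 0,  H_3 = 0.

Fix the vertex order a < b < c < d < e < f < g and write every simplex with vertices in increasing order. Then dim K = 3 and the simplices of K are:

  0-simplices (7): a, b, c, d, e, f, g
  1-simplices (13): ac, ae, ag, bd, bf, bg, ce, cf, cg, de, ef, eg, fg
  2-simplices (8): ace, acg, aeg, bfg, cef, ceg, cfg, efg
  3-simplices (2): aceg, cefg

so the chain groups are C_0 ≅ Z^7, C_1 ≅ Z^13, C_2 ≅ Z^8, C_3 ≅ Z^2.

∂_1: C_1 → C_0 sends each edge [p,q] (with p < q) to q − p. For instance
  ∂ag = g − a.
The resulting 7×13 matrix has rank 6, and its Smith normal form has invariant factors (1,1,1,1,1,1).

The boundary map ∂_2: C_2 → C_1 maps a triangle to the signed sum of its edges. For instance
  ∂ceg = eg − cg + ce,
  ∂cfg = fg − cg + cf.
As a 13×8 matrix over Z this has rank 6, with invariant factors (1,1,1,1,1,1).

Boundary ∂_3: C_3 → C_2 sends each 3-simplex σ to the alternating sum Σ_i (−1)^i (σ with its i-th vertex removed). For instance
  ∂cefg = efg − cfg + ceg − cef,
  ∂aceg = ceg − aeg + acg − ace.
The 8×2 boundary matrix has rank 2 and Smith normal form diag(1,1).

Reading off H_k = ker ∂_k / im ∂_{k+1}:

  H_0: rank C_0 − rank ∂_1 = 7 − 6 = 1, and the invariant factors of ∂_1 are all 1, so H_0 ≅ Z.
  H_1: rank ker ∂_1 − rank ∂_2 = (13 − 6) − 6 = 1, and the invariant factors of ∂_2 are all 1, so H_1 ≅ Z.
  H_2: rank ker ∂_2 − rank ∂_3 = (8 − 6) − 2 = 0, and the invariant factors of ∂_3 are all 1, so H_2 ≅ 0.
  H_3: rank ker ∂_3 − rank ∂_4 = (2 − 2) − 0 = 0, and there is no ∂_4, so H_3 ≅ 0.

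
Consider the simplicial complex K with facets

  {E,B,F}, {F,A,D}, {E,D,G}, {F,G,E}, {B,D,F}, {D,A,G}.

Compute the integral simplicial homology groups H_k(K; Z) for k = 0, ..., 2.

H_0 ≅ Z,  H_1 ≅ Z,  H_2 = 0.

Order the vertices as A < B < D < E < F < G. Listing each simplex with vertices in this order, K has dimension 2 with simplices:

  0-simplices (6): A, B, D, E, F, G
  1-simplices (12): AD, AF, AG, BD, BE, BF, DE, DF, DG, EF, EG, FG
  2-simplices (6): ADF, ADG, BDF, BEF, DEG, EFG

Hence C_0 ≅ Z^6, C_1 ≅ Z^12, C_2 ≅ Z^6.

∂_1: C_1 → C_0 is given by ∂[p,q] = [q] − [p].
This gives a 6×12 integer matrix of rank 5; reducing to Smith normal form yields diagonal entries (1,1,1,1,1).

The boundary map ∂_2: C_2 → C_1 acts by ∂[p,q,r] = [q,r] − [p,r] + [p,q]. For instance
  ∂ADG = DG − AG + AD,
  ∂EFG = FG − EG + EF.
The resulting 12×6 matrix has rank 6, and its Smith normal form has invariant factors (1,1,1,1,1,1).

Reading off H_k = ker ∂_k / im ∂_{k+1}:

  H_0: rank C_0 − rank ∂_1 = 6 − 5 = 1, and the invariant factors of ∂_1 are all 1, so H_0 = Z.
  H_1: rank ker ∂_1 − rank ∂_2 = (12 − 5) − 6 = 1, and the invariant factors of ∂_2 are all 1, so H_1 = Z.
  H_2: rank ker ∂_2 − rank ∂_3 = (6 − 6) − 0 = 0, and there is no ∂_3, so H_2 = 0.

As a check, the Euler characteristic is 6 − 12 + 6 = 0, which agrees with 1 − 1 + 0 = 0.
(K is a triangulation of the cylinder S^1 x I.)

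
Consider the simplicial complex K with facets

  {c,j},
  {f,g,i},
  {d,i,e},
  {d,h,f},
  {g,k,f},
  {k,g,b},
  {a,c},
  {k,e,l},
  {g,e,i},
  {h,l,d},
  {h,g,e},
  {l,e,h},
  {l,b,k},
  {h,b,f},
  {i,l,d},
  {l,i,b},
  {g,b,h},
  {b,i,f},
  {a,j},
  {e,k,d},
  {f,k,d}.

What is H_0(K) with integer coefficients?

H_0 ≅ Z^2.

Order the vertices as a < b < c < d < e < f < g < h < i < j < k < l. Listing each simplex with vertices in this order, K has dimension 2 with simplices:

  0-simplices (12): a, b, c, d, e, f, g, h, i, j, k, l
  1-simplices (30): ac, aj, bf, bg, bh, bi, bk, bl, cj, de, df, dh, di, dk, dl, eg, eh, ei, ek, el, fg, fh, fi, fk, gh, gi, gk, hl, il, kl
  2-simplices (18): bfh, bfi, bgh, bgk, bil, bkl, dei, dek, dfh, dfk, dhl, dil, egh, egi, ehl, ekl, fgi, fgk

Hence C_0 ≅ Z^12, C_1 ≅ Z^30, C_2 ≅ Z^18.

∂_1: C_1 → C_0 sends each edge [p,q] (with p < q) to q − p.
The resulting 12×30 matrix has rank 10, and its Smith normal form has invariant factors (1,1,1,1,1,1,1,1,1,1).

∂_2: C_2 → C_1 sends each 2-simplex [p,q,r] to [q,r] − [p,r] + [p,q]. For instance
  ∂dfk = fk − dk + df,
  ∂dei = ei − di + de.
This gives a 30×18 integer matrix of rank 18; reducing to Smith normal form yields diagonal entries (1,1,1,1,1,1,1,1,1,1,1,1,1,1,1,1,1,2).

Reading off H_k = ker ∂_k / im ∂_{k+1}:

  H_0: rank C_0 − rank ∂_1 = 12 − 10 = 2, and the invariant factors of ∂_1 are all 1, so H_0 = Z^2.

(K is a triangulation of the disjoint union of the circle S^1 and the Klein bottle.)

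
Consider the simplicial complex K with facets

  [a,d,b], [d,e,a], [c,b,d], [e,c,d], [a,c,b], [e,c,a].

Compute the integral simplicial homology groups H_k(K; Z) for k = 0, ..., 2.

Take the total order a < b < c < d < e on the vertex set. Then K (dimension 2) consists of the simplices:

  0-simplices (5): a, b, c, d, e
  1-simplices (9): ab, ac, ad, ae, bc, bd, cd, ce, de
  2-simplices (6): abc, abd, ace, ade, bcd, cde

giving chain groups C_0 ≅ Z^5, C_1 ≅ Z^9, C_2 ≅ Z^6.

The boundary map ∂_1: C_1 → C_0 maps an edge to its endpoints' difference, ∂[p,q] = q − p.
The resulting 5×9 matrix has rank 4, and its Smith normal form has invariant factors (1,1,1,1).

∂_2: C_2 → C_1 acts by ∂[p,q,r] = [q,r] − [p,r] + [p,q]. For instance
  ∂bcd = cd − bd + bc,
  ∂ace = ce − ae + ac.
This gives a 9×6 integer matrix of rank 5; reducing to Smith normal form yields diagonal entries (1,1,1,1,1).

Reading off H_k = ker ∂_k / im ∂_{k+1}:

  H_0: rank C_0 − rank ∂_1 = 5 − 4 = 1, and the invariant factors of ∂_1 are all 1, so H_0 ≅ Z.
  H_1: rank ker ∂_1 − rank ∂_2 = (9 − 4) − 5 = 0, and the invariant factors of ∂_2 are all 1, so H_1 ≅ 0.
  H_2: rank ker ∂_2 − rank ∂_3 = (6 − 5) − 0 = 1, and there is no ∂_3, so H_2 ≅ Z.

H_0 = Z,  H_1 = 0,  H_2 = Z.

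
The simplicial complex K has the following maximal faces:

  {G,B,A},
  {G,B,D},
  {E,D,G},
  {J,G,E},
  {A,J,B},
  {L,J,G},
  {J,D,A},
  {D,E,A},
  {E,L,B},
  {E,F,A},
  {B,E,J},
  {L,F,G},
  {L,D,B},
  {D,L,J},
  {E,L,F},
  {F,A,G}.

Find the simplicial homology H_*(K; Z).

H_0 = Z,  H_1 = Z^2,  H_2 = Z.

Fix the vertex order A < B < D < E < F < G < J < L and write every simplex with vertices in increasing order. Then dim K = 2 and the simplices of K are:

  0-simplices (8): A, B, D, E, F, G, J, L
  1-simplices (24): AB, AD, AE, AF, AG, AJ, BD, BE, BG, BJ, BL, DE, DG, DJ, DL, EF, EG, EJ, EL, FG, FL, GJ, GL, JL
  2-simplices (16): ABG, ABJ, ADE, ADJ, AEF, AFG, BDG, BDL, BEJ, BEL, DEG, DJL, EFL, EGJ, FGL, GJL

giving chain groups C_0 ≅ Z^8, C_1 ≅ Z^24, C_2 ≅ Z^16.

The boundary map ∂_1: C_1 → C_0 is given by ∂[p,q] = [q] − [p]. For instance
  ∂AD = D − A.
The 8×24 boundary matrix has rank 7 and Smith normal form diag(1,1,1,1,1,1,1).

∂_2: C_2 → C_1 maps a triangle to the signed sum of its edges. For instance
  ∂GJL = JL − GL + GJ,
  ∂FGL = GL − FL + FG.
The resulting 24×16 matrix has rank 15, and its Smith normal form has invariant factors (1,1,1,1,1,1,1,1,1,1,1,1,1,1,1).

Now H_k = ker ∂_k / im ∂_{k+1}, so:

  H_0: rank C_0 − rank ∂_1 = 8 − 7 = 1, and the invariant factors of ∂_1 are all 1, so H_0 ≅ Z.
  H_1: rank ker ∂_1 − rank ∂_2 = (24 − 7) − 15 = 2, and the invariant factors of ∂_2 are all 1, so H_1 ≅ Z^2.
  H_2: rank ker ∂_2 − rank ∂_3 = (16 − 15) − 0 = 1, and there is no ∂_3, so H_2 ≅ Z.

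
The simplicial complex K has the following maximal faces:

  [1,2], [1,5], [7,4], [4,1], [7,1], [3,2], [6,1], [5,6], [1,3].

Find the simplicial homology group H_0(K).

H_0 = Z.

Take the total order 1 < 2 < 3 < 4 < 5 < 6 < 7 on the vertex set. Then K (dimension 1) consists of the simplices:

  0-simplices (7): [1], [2], [3], [4], [5], [6], [7]
  1-simplices (9): [1,2], [1,3], [1,4], [1,5], [1,6], [1,7], [2,3], [4,7], [5,6]

giving chain groups C_0 ≅ Z^7, C_1 ≅ Z^9.

Boundary ∂_1: C_1 → C_0 is given by ∂[p,q] = [q] − [p]. For instance
  ∂[1,7] = [7] − [1].
The resulting 7×9 matrix has rank 6, and its Smith normal form has invariant factors (1,1,1,1,1,1).

From H_k ≅ ker(∂_k) / im(∂_{k+1}) we obtain:

  H_0: rank C_0 − rank ∂_1 = 7 − 6 = 1, and the invariant factors of ∂_1 are all 1, so H_0 ≅ Z.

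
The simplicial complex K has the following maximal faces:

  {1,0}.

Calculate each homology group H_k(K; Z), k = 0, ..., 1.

Order the vertices as 0 < 1. Listing each simplex with vertices in this order, K has dimension 1 with simplices:

  0-simplices (2): [0], [1]
  1-simplices (1): [0,1]

Hence C_0 ≅ Z^2, C_1 ≅ Z^1.

The boundary map ∂_1: C_1 → C_0 sends each edge [p,q] (with p < q) to q − p. For instance
  ∂[0,1] = [1] − [0].
The 2×1 boundary matrix has rank 1 and Smith normal form diag(1).

Now H_k = ker ∂_k / im ∂_{k+1}, so:

  H_0: rank C_0 − rank ∂_1 = 2 − 1 = 1, and the invariant factors of ∂_1 are all 1, so H_0 ≅ Z.
  H_1: rank ker ∂_1 − rank ∂_2 = (1 − 1) − 0 = 0, and there is no ∂_2, so H_1 ≅ 0.

H_0 ≅ Z,  H_1 = 0.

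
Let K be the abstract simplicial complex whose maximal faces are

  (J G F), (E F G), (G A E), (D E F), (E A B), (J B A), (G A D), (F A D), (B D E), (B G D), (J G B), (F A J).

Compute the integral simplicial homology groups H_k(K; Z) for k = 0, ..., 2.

H_0 ≅ Z,  H_1 ≅ Z/2Z,  H_2 = 0.

Take the total order A < B < D < E < F < G < J on the vertex set. Then K (dimension 2) consists of the simplices:

  0-simplices (7): A, B, D, E, F, G, J
  1-simplices (18): AB, AD, AE, AF, AG, AJ, BD, BE, BG, BJ, DE, DF, DG, EF, EG, FG, FJ, GJ
  2-simplices (12): ABE, ABJ, ADF, ADG, AEG, AFJ, BDE, BDG, BGJ, DEF, EFG, FGJ

Hence C_0 ≅ Z^7, C_1 ≅ Z^18, C_2 ≅ Z^12.

The boundary map ∂_1: C_1 → C_0 sends each edge [p,q] (with p < q) to q − p.
This gives a 7×18 integer matrix of rank 6; reducing to Smith normal form yields diagonal entries (1,1,1,1,1,1).

∂_2: C_2 → C_1 sends each 2-simplex [p,q,r] to [q,r] − [p,r] + [p,q]. For instance
  ∂AFJ = FJ − AJ + AF,
  ∂BGJ = GJ − BJ + BG.
The resulting 18×12 matrix has rank 12, and its Smith normal form has invariant factors (1,1,1,1,1,1,1,1,1,1,1,2).

Now H_k = ker ∂_k / im ∂_{k+1}, so:

  H_0: rank C_0 − rank ∂_1 = 7 − 6 = 1, and the invariant factors of ∂_1 are all 1, so H_0 = Z.
  H_1: rank ker ∂_1 − rank ∂_2 = (18 − 6) − 12 = 0, and ∂_2 has invariant factor 2 > 1, so H_1 = Z/2Z.
  H_2: rank ker ∂_2 − rank ∂_3 = (12 − 12) − 0 = 0, and there is no ∂_3, so H_2 = 0.

As a check, the Euler characteristic is 7 − 18 + 12 = 1, which agrees with 1 − 0 + 0 = 1.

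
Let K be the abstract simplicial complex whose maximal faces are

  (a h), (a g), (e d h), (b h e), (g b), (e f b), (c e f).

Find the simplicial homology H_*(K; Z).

Take the total order a < b < c < d < e < f < g < h on the vertex set. Then K (dimension 2) consists of the simplices:

  0-simplices (8): a, b, c, d, e, f, g, h
  1-simplices (12): ag, ah, be, bf, bg, bh, ce, cf, de, dh, ef, eh
  2-simplices (4): bef, beh, cef, deh

giving chain groups C_0 ≅ Z^8, C_1 ≅ Z^12, C_2 ≅ Z^4.

Boundary ∂_1: C_1 → C_0 is given by ∂[p,q] = [q] − [p]. For instance
  ∂ag = g − a.
The resulting 8×12 matrix has rank 7, and its Smith normal form has invariant factors (1,1,1,1,1,1,1).

Boundary ∂_2: C_2 → C_1 acts by ∂[p,q,r] = [q,r] − [p,r] + [p,q]. For instance
  ∂cef = ef − cf + ce,
  ∂beh = eh − bh + be.
As a 12×4 matrix over Z this has rank 4, with invariant factors (1,1,1,1).

Reading off H_k = ker ∂_k / im ∂_{k+1}:

  H_0: rank C_0 − rank ∂_1 = 8 − 7 = 1, and the invariant factors of ∂_1 are all 1, so H_0 ≅ Z.
  H_1: rank ker ∂_1 − rank ∂_2 = (12 − 7) − 4 = 1, and the invariant factors of ∂_2 are all 1, so H_1 ≅ Z.
  H_2: rank ker ∂_2 − rank ∂_3 = (4 − 4) − 0 = 0, and there is no ∂_3, so H_2 ≅ 0.

H_0 = Z,  H_1 = Z,  H_2 = 0.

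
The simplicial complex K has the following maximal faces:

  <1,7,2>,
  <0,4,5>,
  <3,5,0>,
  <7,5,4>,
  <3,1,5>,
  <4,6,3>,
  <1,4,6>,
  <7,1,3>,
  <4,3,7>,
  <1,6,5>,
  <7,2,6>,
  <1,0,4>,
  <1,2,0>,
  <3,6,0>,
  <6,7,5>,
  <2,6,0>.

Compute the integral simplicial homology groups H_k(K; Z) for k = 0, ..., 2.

Take the total order 0 < 1 < 2 < 3 < 4 < 5 < 6 < 7 on the vertex set. Then K (dimension 2) consists of the simplices:

  0-simplices (8): [0], [1], [2], [3], [4], [5], [6], [7]
  1-simplices (24): (24 of them)
  2-simplices (16): [0,1,2], [0,1,4], [0,2,6], [0,3,5], [0,3,6], [0,4,5], [1,2,7], [1,3,5], [1,3,7], [1,4,6], [1,5,6], [2,6,7], [3,4,6], [3,4,7], [4,5,7], [5,6,7]

so the chain groups are C_0 ≅ Z^8, C_1 ≅ Z^24, C_2 ≅ Z^16.

The boundary map ∂_1: C_1 → C_0 is given by ∂[p,q] = [q] − [p].
As a 8×24 matrix over Z this has rank 7, with invariant factors (1,1,1,1,1,1,1).

The boundary map ∂_2: C_2 → C_1 sends each 2-simplex [p,q,r] to [q,r] − [p,r] + [p,q]. For instance
  ∂[5,6,7] = [6,7] − [5,7] + [5,6],
  ∂[0,3,5] = [3,5] − [0,5] + [0,3].
This gives a 24×16 integer matrix of rank 15; reducing to Smith normal form yields diagonal entries (1,1,1,1,1,1,1,1,1,1,1,1,1,1,1).

Computing H_k = (kernel of ∂_k) / (image of ∂_{k+1}):

  H_0: rank C_0 − rank ∂_1 = 8 − 7 = 1, and the invariant factors of ∂_1 are all 1, so H_0 ≅ Z.
  H_1: rank ker ∂_1 − rank ∂_2 = (24 − 7) − 15 = 2, and the invariant factors of ∂_2 are all 1, so H_1 ≅ Z^2.
  H_2: rank ker ∂_2 − rank ∂_3 = (16 − 15) − 0 = 1, and there is no ∂_3, so H_2 ≅ Z.

H_0 ≅ Z,  H_1 ≅ Z^2,  H_2 ≅ Z.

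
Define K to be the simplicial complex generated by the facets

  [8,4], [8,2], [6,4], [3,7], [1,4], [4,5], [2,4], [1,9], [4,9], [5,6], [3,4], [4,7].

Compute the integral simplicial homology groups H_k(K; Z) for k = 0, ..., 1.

Take the total order 1 < 2 < 3 < 4 < 5 < 6 < 7 < 8 < 9 on the vertex set. Then K (dimension 1) consists of the simplices:

  0-simplices (9): [1], [2], [3], [4], [5], [6], [7], [8], [9]
  1-simplices (12): [1,4], [1,9], [2,4], [2,8], [3,4], [3,7], [4,5], [4,6], [4,7], [4,8], [4,9], [5,6]

so the chain groups are C_0 ≅ Z^9, C_1 ≅ Z^12.

Boundary ∂_1: C_1 → C_0 is given by ∂[p,q] = [q] − [p]. For instance
  ∂[4,7] = [7] − [4].
This gives a 9×12 integer matrix of rank 8; reducing to Smith normal form yields diagonal entries (1,1,1,1,1,1,1,1).

Now H_k = ker ∂_k / im ∂_{k+1}, so:

  H_0: rank C_0 − rank ∂_1 = 9 − 8 = 1, and the invariant factors of ∂_1 are all 1, so H_0 = Z.
  H_1: rank ker ∂_1 − rank ∂_2 = (12 − 8) − 0 = 4, and there is no ∂_2, so H_1 = Z^4.

(K is a triangulation of a wedge of 4 circles.)

H_0 ≅ Z,  H_1 ≅ Z^4.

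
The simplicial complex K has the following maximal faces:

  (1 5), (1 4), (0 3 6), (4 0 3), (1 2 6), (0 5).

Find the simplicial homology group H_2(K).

H_2 ≅ 0.

Order the vertices as 0 < 1 < 2 < 3 < 4 < 5 < 6. Listing each simplex with vertices in this order, K has dimension 2 with simplices:

  0-simplices (7): [0], [1], [2], [3], [4], [5], [6]
  1-simplices (11): [0,3], [0,4], [0,5], [0,6], [1,2], [1,4], [1,5], [1,6], [2,6], [3,4], [3,6]
  2-simplices (3): [0,3,4], [0,3,6], [1,2,6]

giving chain groups C_0 ≅ Z^7, C_1 ≅ Z^11, C_2 ≅ Z^3.

Boundary ∂_1: C_1 → C_0 is given by ∂[p,q] = [q] − [p]. For instance
  ∂[3,4] = [4] − [3].
As a 7×11 matrix over Z this has rank 6, with invariant factors (1,1,1,1,1,1).

Boundary ∂_2: C_2 → C_1 sends each 2-simplex [p,q,r] to [q,r] − [p,r] + [p,q]. For instance
  ∂[0,3,4] = [3,4] − [0,4] + [0,3],
  ∂[0,3,6] = [3,6] − [0,6] + [0,3].
The 11×3 boundary matrix has rank 3 and Smith normal form diag(1,1,1).

Computing H_k = (kernel of ∂_k) / (image of ∂_{k+1}):

  H_2: rank ker ∂_2 − rank ∂_3 = (3 − 3) − 0 = 0, and there is no ∂_3, so H_2 ≅ 0.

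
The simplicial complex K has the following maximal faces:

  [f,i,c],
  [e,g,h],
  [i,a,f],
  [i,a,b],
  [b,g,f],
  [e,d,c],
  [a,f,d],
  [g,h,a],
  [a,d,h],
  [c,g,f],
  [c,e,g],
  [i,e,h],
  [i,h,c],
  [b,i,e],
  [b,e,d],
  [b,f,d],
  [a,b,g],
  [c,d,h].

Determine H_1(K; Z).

H_1 = Z ⊕ Z/2Z.

K has 9 vertices, 27 edges, 18 triangles.
rank ∂_1 = 8, rank ∂_2 = 18 ⇒ b_1 = 27 − 8 − 18 = 1; ∂_2 has invariant factor(s) [2] giving torsion. So H_1 = Z ⊕ Z/2Z.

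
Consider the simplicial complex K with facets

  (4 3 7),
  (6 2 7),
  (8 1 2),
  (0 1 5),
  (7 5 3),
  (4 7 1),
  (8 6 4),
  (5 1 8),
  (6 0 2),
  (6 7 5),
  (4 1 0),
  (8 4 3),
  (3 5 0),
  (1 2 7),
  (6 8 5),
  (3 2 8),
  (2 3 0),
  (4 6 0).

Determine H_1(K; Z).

K has 9 vertices, 27 edges, 18 triangles.
rank ∂_1 = 8, rank ∂_2 = 17 ⇒ b_1 = 27 − 8 − 17 = 2; all invariant factors of ∂_2 are 1 so no torsion. So H_1 = Z^2.

H_1 ≅ Z^2.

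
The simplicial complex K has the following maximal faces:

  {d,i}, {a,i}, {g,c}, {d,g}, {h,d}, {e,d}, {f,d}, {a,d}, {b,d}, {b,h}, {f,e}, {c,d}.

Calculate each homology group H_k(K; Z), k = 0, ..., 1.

H_0 ≅ Z,  H_1 ≅ Z^4.

K has 9 vertices, 12 edges.
rank ∂_0 = 0, rank ∂_1 = 8 ⇒ b_0 = 9 − 0 − 8 = 1; all invariant factors of ∂_1 are 1 so no torsion. So H_0 = Z.
rank ∂_1 = 8, rank ∂_2 = 0 ⇒ b_1 = 12 − 8 − 0 = 4. So H_1 = Z^4.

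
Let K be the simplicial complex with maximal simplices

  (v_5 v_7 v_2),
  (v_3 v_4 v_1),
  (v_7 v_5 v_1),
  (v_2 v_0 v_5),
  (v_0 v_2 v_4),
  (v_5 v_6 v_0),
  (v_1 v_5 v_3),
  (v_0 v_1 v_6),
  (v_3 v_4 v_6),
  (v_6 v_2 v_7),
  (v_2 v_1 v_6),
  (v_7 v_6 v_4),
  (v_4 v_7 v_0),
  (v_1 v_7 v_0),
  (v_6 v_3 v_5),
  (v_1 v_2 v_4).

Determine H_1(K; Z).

H_1 = Z^2.

Take the total order v_0 < v_1 < v_2 < v_3 < v_4 < v_5 < v_6 < v_7 on the vertex set. Then K (dimension 2) consists of the simplices:

  0-simplices (8): [v_0], [v_1], [v_2], [v_3], [v_4], [v_5], [v_6], [v_7]
  1-simplices (24): (24 of them)
  2-simplices (16): (16 of them)

so the chain groups are C_0 ≅ Z^8, C_1 ≅ Z^24, C_2 ≅ Z^16.

The boundary map ∂_1: C_1 → C_0 sends each edge [p,q] (with p < q) to q − p.
The 8×24 boundary matrix has rank 7 and Smith normal form diag(1,1,1,1,1,1,1).

Boundary ∂_2: C_2 → C_1 acts by ∂[p,q,r] = [q,r] − [p,r] + [p,q]. For instance
  ∂[v_1,v_2,v_4] = [v_2,v_4] − [v_1,v_4] + [v_1,v_2],
  ∂[v_3,v_5,v_6] = [v_5,v_6] − [v_3,v_6] + [v_3,v_5].
As a 24×16 matrix over Z this has rank 15, with invariant factors (1,1,1,1,1,1,1,1,1,1,1,1,1,1,1).

Now H_k = ker ∂_k / im ∂_{k+1}, so:

  H_1: rank ker ∂_1 − rank ∂_2 = (24 − 7) − 15 = 2, and the invariant factors of ∂_2 are all 1, so H_1 ≅ Z^2.

(K is a triangulation of the torus T^2.)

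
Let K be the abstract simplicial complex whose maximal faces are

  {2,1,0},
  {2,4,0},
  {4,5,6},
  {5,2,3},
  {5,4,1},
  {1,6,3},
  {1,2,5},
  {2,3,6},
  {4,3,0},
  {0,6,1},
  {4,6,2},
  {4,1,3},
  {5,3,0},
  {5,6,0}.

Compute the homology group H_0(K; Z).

H_0 ≅ Z.

We work with the vertex ordering 0 < 1 < 2 < 3 < 4 < 5 < 6. The simplices of K, each written with vertices in increasing order, are:

  0-simplices (7): [0], [1], [2], [3], [4], [5], [6]
  1-simplices (21): [0,1], [0,2], [0,3], [0,4], [0,5], [0,6], [1,2], [1,3], [1,4], [1,5], [1,6], [2,3], [2,4], [2,5], [2,6], [3,4], [3,5], [3,6], [4,5], [4,6], [5,6]
  2-simplices (14): [0,1,2], [0,1,6], [0,2,4], [0,3,4], [0,3,5], [0,5,6], [1,2,5], [1,3,4], [1,3,6], [1,4,5], [2,3,5], [2,3,6], [2,4,6], [4,5,6]

so the chain groups are C_0 ≅ Z^7, C_1 ≅ Z^21, C_2 ≅ Z^14.

∂_1: C_1 → C_0 is given by ∂[p,q] = [q] − [p]. For instance
  ∂[1,4] = [4] − [1].
The 7×21 boundary matrix has rank 6 and Smith normal form diag(1,1,1,1,1,1).

The boundary map ∂_2: C_2 → C_1 acts by ∂[p,q,r] = [q,r] − [p,r] + [p,q]. For instance
  ∂[1,3,4] = [3,4] − [1,4] + [1,3],
  ∂[1,4,5] = [4,5] − [1,5] + [1,4].
This gives a 21×14 integer matrix of rank 13; reducing to Smith normal form yields diagonal entries (1,1,1,1,1,1,1,1,1,1,1,1,1).

Now H_k = ker ∂_k / im ∂_{k+1}, so:

  H_0: rank C_0 − rank ∂_1 = 7 − 6 = 1, and the invariant factors of ∂_1 are all 1, so H_0 ≅ Z.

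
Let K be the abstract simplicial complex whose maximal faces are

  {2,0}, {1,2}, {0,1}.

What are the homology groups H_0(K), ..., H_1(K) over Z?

H_0 ≅ Z,  H_1 ≅ Z.

K has 3 vertices, 3 edges.
rank ∂_0 = 0, rank ∂_1 = 2 ⇒ b_0 = 3 − 0 − 2 = 1; all invariant factors of ∂_1 are 1 so no torsion. So H_0 = Z.
rank ∂_1 = 2, rank ∂_2 = 0 ⇒ b_1 = 3 − 2 − 0 = 1. So H_1 = Z.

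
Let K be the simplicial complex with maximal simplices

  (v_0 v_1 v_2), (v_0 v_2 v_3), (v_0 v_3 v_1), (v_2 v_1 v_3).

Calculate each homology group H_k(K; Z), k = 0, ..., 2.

H_0 ≅ Z,  H_1 = 0,  H_2 ≅ Z.

Take the total order v_0 < v_1 < v_2 < v_3 on the vertex set. Then K (dimension 2) consists of the simplices:

  0-simplices (4): [v_0], [v_1], [v_2], [v_3]
  1-simplices (6): [v_0,v_1], [v_0,v_2], [v_0,v_3], [v_1,v_2], [v_1,v_3], [v_2,v_3]
  2-simplices (4): [v_0,v_1,v_2], [v_0,v_1,v_3], [v_0,v_2,v_3], [v_1,v_2,v_3]

so the chain groups are C_0 ≅ Z^4, C_1 ≅ Z^6, C_2 ≅ Z^4.

Boundary ∂_1: C_1 → C_0 maps an edge to its endpoints' difference, ∂[p,q] = q − p. For instance
  ∂[v_0,v_2] = [v_2] − [v_0].
The resulting 4×6 matrix has rank 3, and its Smith normal form has invariant factors (1,1,1).

Boundary ∂_2: C_2 → C_1 acts by ∂[p,q,r] = [q,r] − [p,r] + [p,q]. For instance
  ∂[v_0,v_1,v_2] = [v_1,v_2] − [v_0,v_2] + [v_0,v_1],
  ∂[v_1,v_2,v_3] = [v_2,v_3] − [v_1,v_3] + [v_1,v_2].
The resulting 6×4 matrix has rank 3, and its Smith normal form has invariant factors (1,1,1).

From H_k ≅ ker(∂_k) / im(∂_{k+1}) we obtain:

  H_0: rank C_0 − rank ∂_1 = 4 − 3 = 1, and the invariant factors of ∂_1 are all 1, so H_0 = Z.
  H_1: rank ker ∂_1 − rank ∂_2 = (6 − 3) − 3 = 0, and the invariant factors of ∂_2 are all 1, so H_1 = 0.
  H_2: rank ker ∂_2 − rank ∂_3 = (4 − 3) − 0 = 1, and there is no ∂_3, so H_2 = Z.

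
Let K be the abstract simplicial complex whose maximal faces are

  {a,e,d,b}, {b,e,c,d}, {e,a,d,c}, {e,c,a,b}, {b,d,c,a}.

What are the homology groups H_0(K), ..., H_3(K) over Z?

H_0 ≅ Z,  H_1 = 0,  H_2 = 0,  H_3 ≅ Z.

We work with the vertex ordering a < b < c < d < e. The simplices of K, each written with vertices in increasing order, are:

  0-simplices (5): a, b, c, d, e
  1-simplices (10): ab, ac, ad, ae, bc, bd, be, cd, ce, de
  2-simplices (10): abc, abd, abe, acd, ace, ade, bcd, bce, bde, cde
  3-simplices (5): abcd, abce, abde, acde, bcde

Hence C_0 ≅ Z^5, C_1 ≅ Z^10, C_2 ≅ Z^10, C_3 ≅ Z^5.

∂_1: C_1 → C_0 sends each edge [p,q] (with p < q) to q − p. For instance
  ∂be = e − b.
As a 5×10 matrix over Z this has rank 4, with invariant factors (1,1,1,1).

Boundary ∂_2: C_2 → C_1 maps a triangle to the signed sum of its edges. For instance
  ∂bce = ce − be + bc,
  ∂ace = ce − ae + ac.
This gives a 10×10 integer matrix of rank 6; reducing to Smith normal form yields diagonal entries (1,1,1,1,1,1).

Boundary ∂_3: C_3 → C_2 sends each 3-simplex σ to the alternating sum Σ_i (−1)^i (σ with its i-th vertex removed). For instance
  ∂bcde = cde − bde + bce − bcd,
  ∂abcd = bcd − acd + abd − abc.
The resulting 10×5 matrix has rank 4, and its Smith normal form has invariant factors (1,1,1,1).

Now H_k = ker ∂_k / im ∂_{k+1}, so:

  H_0: rank C_0 − rank ∂_1 = 5 − 4 = 1, and the invariant factors of ∂_1 are all 1, so H_0 = Z.
  H_1: rank ker ∂_1 − rank ∂_2 = (10 − 4) − 6 = 0, and the invariant factors of ∂_2 are all 1, so H_1 = 0.
  H_2: rank ker ∂_2 − rank ∂_3 = (10 − 6) − 4 = 0, and the invariant factors of ∂_3 are all 1, so H_2 = 0.
  H_3: rank ker ∂_3 − rank ∂_4 = (5 − 4) − 0 = 1, and there is no ∂_4, so H_3 = Z.

As a check, the Euler characteristic is 5 − 10 + 10 − 5 = 0, which agrees with 1 − 0 + 0 − 1 = 0.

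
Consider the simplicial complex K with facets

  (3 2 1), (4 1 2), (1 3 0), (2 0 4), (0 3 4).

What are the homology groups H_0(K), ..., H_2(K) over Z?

H_0 = Z,  H_1 = Z,  H_2 = 0.

We work with the vertex ordering 0 < 1 < 2 < 3 < 4. The simplices of K, each written with vertices in increasing order, are:

  0-simplices (5): [0], [1], [2], [3], [4]
  1-simplices (10): [0,1], [0,2], [0,3], [0,4], [1,2], [1,3], [1,4], [2,3], [2,4], [3,4]
  2-simplices (5): [0,1,3], [0,2,4], [0,3,4], [1,2,3], [1,2,4]

so the chain groups are C_0 ≅ Z^5, C_1 ≅ Z^10, C_2 ≅ Z^5.

The boundary map ∂_1: C_1 → C_0 maps an edge to its endpoints' difference, ∂[p,q] = q − p. For instance
  ∂[0,1] = [1] − [0].
As a 5×10 matrix over Z this has rank 4, with invariant factors (1,1,1,1).

Boundary ∂_2: C_2 → C_1 maps a triangle to the signed sum of its edges. For instance
  ∂[1,2,4] = [2,4] − [1,4] + [1,2],
  ∂[1,2,3] = [2,3] − [1,3] + [1,2].
The 10×5 boundary matrix has rank 5 and Smith normal form diag(1,1,1,1,1).

Now H_k = ker ∂_k / im ∂_{k+1}, so:

  H_0: rank C_0 − rank ∂_1 = 5 − 4 = 1, and the invariant factors of ∂_1 are all 1, so H_0 = Z.
  H_1: rank ker ∂_1 − rank ∂_2 = (10 − 4) − 5 = 1, and the invariant factors of ∂_2 are all 1, so H_1 = Z.
  H_2: rank ker ∂_2 − rank ∂_3 = (5 − 5) − 0 = 0, and there is no ∂_3, so H_2 = 0.

As a check, the Euler characteristic is 5 − 10 + 5 = 0, which agrees with 1 − 1 + 0 = 0.
(K is a triangulation of the Möbius band.)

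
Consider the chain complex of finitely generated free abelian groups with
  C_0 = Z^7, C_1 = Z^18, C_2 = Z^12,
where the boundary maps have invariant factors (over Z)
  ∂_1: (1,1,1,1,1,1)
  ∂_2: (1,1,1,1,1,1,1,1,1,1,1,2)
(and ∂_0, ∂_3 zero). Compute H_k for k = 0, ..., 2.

H_0 = Z,  H_1 = Z/2,  H_2 = 0.

H_0: b_0 = 7 − 0 − 6 = 1; torsion from ∂_1 factors > 1: none. So H_0 = Z.
H_1: b_1 = 18 − 6 − 12 = 0; torsion from ∂_2 factors > 1: [2]. So H_1 = Z/2.
H_2: b_2 = 12 − 12 − 0 = 0; torsion from ∂_3 factors > 1: none. So H_2 = 0.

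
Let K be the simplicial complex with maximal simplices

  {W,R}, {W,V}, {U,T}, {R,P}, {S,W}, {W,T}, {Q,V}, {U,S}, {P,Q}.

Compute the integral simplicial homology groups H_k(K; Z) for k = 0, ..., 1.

H_0 ≅ Z,  H_1 ≅ Z^2.

We work with the vertex ordering P < Q < R < S < T < U < V < W. The simplices of K, each written with vertices in increasing order, are:

  0-simplices (8): P, Q, R, S, T, U, V, W
  1-simplices (9): PQ, PR, QV, RW, SU, SW, TU, TW, VW

giving chain groups C_0 ≅ Z^8, C_1 ≅ Z^9.

The boundary map ∂_1: C_1 → C_0 maps an edge to its endpoints' difference, ∂[p,q] = q − p.
This gives a 8×9 integer matrix of rank 7; reducing to Smith normal form yields diagonal entries (1,1,1,1,1,1,1).

Reading off H_k = ker ∂_k / im ∂_{k+1}:

  H_0: rank C_0 − rank ∂_1 = 8 − 7 = 1, and the invariant factors of ∂_1 are all 1, so H_0 = Z.
  H_1: rank ker ∂_1 − rank ∂_2 = (9 − 7) − 0 = 2, and there is no ∂_2, so H_1 = Z^2.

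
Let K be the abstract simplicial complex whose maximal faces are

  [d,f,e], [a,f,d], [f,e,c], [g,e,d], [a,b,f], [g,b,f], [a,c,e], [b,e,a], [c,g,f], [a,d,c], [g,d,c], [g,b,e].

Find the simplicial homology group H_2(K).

K has 7 vertices, 18 edges, 12 triangles.
rank ∂_2 = 12, rank ∂_3 = 0 ⇒ b_2 = 12 − 12 − 0 = 0. So H_2 ≅ 0.

H_2 = 0.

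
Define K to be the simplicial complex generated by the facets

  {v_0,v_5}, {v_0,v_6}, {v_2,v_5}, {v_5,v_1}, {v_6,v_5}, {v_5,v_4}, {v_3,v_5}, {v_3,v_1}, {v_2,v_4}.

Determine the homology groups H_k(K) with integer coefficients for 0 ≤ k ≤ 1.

We work with the vertex ordering v_0 < v_1 < v_2 < v_3 < v_4 < v_5 < v_6. The simplices of K, each written with vertices in increasing order, are:

  0-simplices (7): [v_0], [v_1], [v_2], [v_3], [v_4], [v_5], [v_6]
  1-simplices (9): [v_0,v_5], [v_0,v_6], [v_1,v_3], [v_1,v_5], [v_2,v_4], [v_2,v_5], [v_3,v_5], [v_4,v_5], [v_5,v_6]

Hence C_0 ≅ Z^7, C_1 ≅ Z^9.

∂_1: C_1 → C_0 sends each edge [p,q] (with p < q) to q − p. For instance
  ∂[v_0,v_5] = [v_5] − [v_0].
This gives a 7×9 integer matrix of rank 6; reducing to Smith normal form yields diagonal entries (1,1,1,1,1,1).

Reading off H_k = ker ∂_k / im ∂_{k+1}:

  H_0: rank C_0 − rank ∂_1 = 7 − 6 = 1, and the invariant factors of ∂_1 are all 1, so H_0 ≅ Z.
  H_1: rank ker ∂_1 − rank ∂_2 = (9 − 6) − 0 = 3, and there is no ∂_2, so H_1 ≅ Z^3.

H_0 = Z,  H_1 = Z^3.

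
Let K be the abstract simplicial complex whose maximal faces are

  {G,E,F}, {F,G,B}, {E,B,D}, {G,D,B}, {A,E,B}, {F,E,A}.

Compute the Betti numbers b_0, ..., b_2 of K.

b_0 = 1, b_1 = 1, b_2 = 0.

Order the vertices as A < B < D < E < F < G. Listing each simplex with vertices in this order, K has dimension 2 with simplices:

  0-simplices (6): A, B, D, E, F, G
  1-simplices (12): AB, AE, AF, BD, BE, BF, BG, DE, DG, EF, EG, FG
  2-simplices (6): ABE, AEF, BDE, BDG, BFG, EFG

Hence C_0 ≅ Z^6, C_1 ≅ Z^12, C_2 ≅ Z^6.

Boundary ∂_1: C_1 → C_0 sends each edge [p,q] (with p < q) to q − p. For instance
  ∂AB = B − A.
The 6×12 boundary matrix has rank 5 and Smith normal form diag(1,1,1,1,1).

Boundary ∂_2: C_2 → C_1 acts by ∂[p,q,r] = [q,r] − [p,r] + [p,q]. For instance
  ∂EFG = FG − EG + EF,
  ∂AEF = EF − AF + AE.
This gives a 12×6 integer matrix of rank 6; reducing to Smith normal form yields diagonal entries (1,1,1,1,1,1).

From H_k ≅ ker(∂_k) / im(∂_{k+1}) we obtain:

  H_0: rank C_0 − rank ∂_1 = 6 − 5 = 1, and the invariant factors of ∂_1 are all 1, so H_0 = Z.
  H_1: rank ker ∂_1 − rank ∂_2 = (12 − 5) − 6 = 1, and the invariant factors of ∂_2 are all 1, so H_1 = Z.
  H_2: rank ker ∂_2 − rank ∂_3 = (6 − 6) − 0 = 0, and there is no ∂_3, so H_2 = 0.

(K is a triangulation of the cylinder S^1 x I.)

Hence the Betti numbers are b_0 = 1, b_1 = 1, b_2 = 0.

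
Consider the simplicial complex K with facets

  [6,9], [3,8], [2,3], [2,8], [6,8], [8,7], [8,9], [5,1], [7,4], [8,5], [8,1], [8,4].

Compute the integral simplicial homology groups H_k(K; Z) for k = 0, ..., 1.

We work with the vertex ordering 1 < 2 < 3 < 4 < 5 < 6 < 7 < 8 < 9. The simplices of K, each written with vertices in increasing order, are:

  0-simplices (9): [1], [2], [3], [4], [5], [6], [7], [8], [9]
  1-simplices (12): [1,5], [1,8], [2,3], [2,8], [3,8], [4,7], [4,8], [5,8], [6,8], [6,9], [7,8], [8,9]

giving chain groups C_0 ≅ Z^9, C_1 ≅ Z^12.

∂_1: C_1 → C_0 sends each edge [p,q] (with p < q) to q − p.
As a 9×12 matrix over Z this has rank 8, with invariant factors (1,1,1,1,1,1,1,1).

Reading off H_k = ker ∂_k / im ∂_{k+1}:

  H_0: rank C_0 − rank ∂_1 = 9 − 8 = 1, and the invariant factors of ∂_1 are all 1, so H_0 = Z.
  H_1: rank ker ∂_1 − rank ∂_2 = (12 − 8) − 0 = 4, and there is no ∂_2, so H_1 = Z^4.

H_0 ≅ Z,  H_1 ≅ Z^4.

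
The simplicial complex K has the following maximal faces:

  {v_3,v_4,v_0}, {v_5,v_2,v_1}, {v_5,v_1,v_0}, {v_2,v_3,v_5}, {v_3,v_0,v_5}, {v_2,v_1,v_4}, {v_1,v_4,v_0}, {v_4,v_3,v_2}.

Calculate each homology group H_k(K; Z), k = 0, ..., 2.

Take the total order v_0 < v_1 < v_2 < v_3 < v_4 < v_5 on the vertex set. Then K (dimension 2) consists of the simplices:

  0-simplices (6): [v_0], [v_1], [v_2], [v_3], [v_4], [v_5]
  1-simplices (12): [v_0,v_1], [v_0,v_3], [v_0,v_4], [v_0,v_5], [v_1,v_2], [v_1,v_4], [v_1,v_5], [v_2,v_3], [v_2,v_4], [v_2,v_5], [v_3,v_4], [v_3,v_5]
  2-simplices (8): [v_0,v_1,v_4], [v_0,v_1,v_5], [v_0,v_3,v_4], [v_0,v_3,v_5], [v_1,v_2,v_4], [v_1,v_2,v_5], [v_2,v_3,v_4], [v_2,v_3,v_5]

Hence C_0 ≅ Z^6, C_1 ≅ Z^12, C_2 ≅ Z^8.

Boundary ∂_1: C_1 → C_0 is given by ∂[p,q] = [q] − [p]. For instance
  ∂[v_0,v_5] = [v_5] − [v_0].
The resulting 6×12 matrix has rank 5, and its Smith normal form has invariant factors (1,1,1,1,1).

∂_2: C_2 → C_1 sends each 2-simplex [p,q,r] to [q,r] − [p,r] + [p,q]. For instance
  ∂[v_2,v_3,v_4] = [v_3,v_4] − [v_2,v_4] + [v_2,v_3],
  ∂[v_0,v_3,v_4] = [v_3,v_4] − [v_0,v_4] + [v_0,v_3].
The 12×8 boundary matrix has rank 7 and Smith normal form diag(1,1,1,1,1,1,1).

Reading off H_k = ker ∂_k / im ∂_{k+1}:

  H_0: rank C_0 − rank ∂_1 = 6 − 5 = 1, and the invariant factors of ∂_1 are all 1, so H_0 ≅ Z.
  H_1: rank ker ∂_1 − rank ∂_2 = (12 − 5) − 7 = 0, and the invariant factors of ∂_2 are all 1, so H_1 ≅ 0.
  H_2: rank ker ∂_2 − rank ∂_3 = (8 − 7) − 0 = 1, and there is no ∂_3, so H_2 ≅ Z.

As a check, the Euler characteristic is 6 − 12 + 8 = 2, which agrees with 1 − 0 + 1 = 2.
(K is a triangulation of the 2-sphere S^2.)

H_0 ≅ Z,  H_1 = 0,  H_2 ≅ Z.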